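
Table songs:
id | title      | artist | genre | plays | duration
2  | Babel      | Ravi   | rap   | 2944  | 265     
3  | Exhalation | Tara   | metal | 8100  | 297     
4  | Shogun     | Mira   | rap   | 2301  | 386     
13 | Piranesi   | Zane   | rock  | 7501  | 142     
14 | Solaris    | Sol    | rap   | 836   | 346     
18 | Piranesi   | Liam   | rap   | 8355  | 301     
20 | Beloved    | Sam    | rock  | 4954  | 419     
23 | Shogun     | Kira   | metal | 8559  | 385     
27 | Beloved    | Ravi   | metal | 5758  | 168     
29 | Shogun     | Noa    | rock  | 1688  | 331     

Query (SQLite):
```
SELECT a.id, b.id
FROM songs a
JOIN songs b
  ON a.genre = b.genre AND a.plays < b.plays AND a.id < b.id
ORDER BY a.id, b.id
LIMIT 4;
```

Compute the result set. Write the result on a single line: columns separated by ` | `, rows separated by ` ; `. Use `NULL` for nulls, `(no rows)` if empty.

2 | 18 ; 3 | 23 ; 4 | 18 ; 14 | 18

Pairs (a,b) with same genre, a.plays < b.plays, a.id < b.id.
genre groups: metal:{3,23,27} rap:{2,4,14,18} rock:{13,20,29}
Ordered by (a.id, b.id); first 4.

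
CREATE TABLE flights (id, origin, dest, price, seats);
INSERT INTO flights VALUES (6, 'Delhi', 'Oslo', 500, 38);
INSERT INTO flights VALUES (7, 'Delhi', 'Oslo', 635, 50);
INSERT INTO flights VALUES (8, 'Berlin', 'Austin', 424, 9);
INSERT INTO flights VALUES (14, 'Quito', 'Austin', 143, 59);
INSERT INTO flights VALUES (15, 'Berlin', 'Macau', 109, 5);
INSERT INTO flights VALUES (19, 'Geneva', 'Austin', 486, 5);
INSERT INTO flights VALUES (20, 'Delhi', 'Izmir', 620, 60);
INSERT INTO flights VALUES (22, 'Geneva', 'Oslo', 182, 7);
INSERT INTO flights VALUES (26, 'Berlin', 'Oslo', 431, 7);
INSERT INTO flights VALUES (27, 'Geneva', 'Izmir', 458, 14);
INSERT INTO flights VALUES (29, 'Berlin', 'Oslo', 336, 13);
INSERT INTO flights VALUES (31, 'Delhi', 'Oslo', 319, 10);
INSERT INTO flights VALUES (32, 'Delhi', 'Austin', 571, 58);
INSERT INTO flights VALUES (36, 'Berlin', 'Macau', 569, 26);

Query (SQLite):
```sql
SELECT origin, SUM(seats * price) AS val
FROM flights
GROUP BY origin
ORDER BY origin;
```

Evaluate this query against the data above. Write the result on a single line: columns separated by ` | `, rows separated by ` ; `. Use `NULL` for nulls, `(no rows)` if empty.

Berlin | 26540 ; Delhi | 124258 ; Geneva | 10116 ; Quito | 8437

For each row compute seats * price.
Group by origin; take SUM of the expression per group.
  Berlin: ids {8, 15, 26, 29, 36} → SUM(seats * price)=26540
  Delhi: ids {6, 7, 20, 31, 32} → SUM(seats * price)=124258
  Geneva: ids {19, 22, 27} → SUM(seats * price)=10116
  Quito: ids {14} → SUM(seats * price)=8437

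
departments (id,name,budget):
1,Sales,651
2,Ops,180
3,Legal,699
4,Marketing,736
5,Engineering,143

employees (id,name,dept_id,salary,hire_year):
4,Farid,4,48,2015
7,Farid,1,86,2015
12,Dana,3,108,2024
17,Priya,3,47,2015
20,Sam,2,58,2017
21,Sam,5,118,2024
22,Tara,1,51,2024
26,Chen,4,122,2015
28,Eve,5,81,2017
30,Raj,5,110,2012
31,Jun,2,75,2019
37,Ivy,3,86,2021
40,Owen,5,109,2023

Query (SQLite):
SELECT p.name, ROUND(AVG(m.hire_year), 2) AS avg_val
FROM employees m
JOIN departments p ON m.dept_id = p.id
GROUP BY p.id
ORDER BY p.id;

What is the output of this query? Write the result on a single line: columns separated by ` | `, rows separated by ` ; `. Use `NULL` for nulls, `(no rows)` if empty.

Sales | 2019.5 ; Ops | 2018 ; Legal | 2020 ; Marketing | 2015 ; Engineering | 2019

Join each employees row to its departments via dept_id.
Group joined rows by departments.id; compute ROUND(AVG(m.hire_year), 2) per group.
  1: ids {7, 22} → ROUND(AVG(m.hire_year), 2)=2019.5
  2: ids {20, 31} → ROUND(AVG(m.hire_year), 2)=2018
  3: ids {12, 17, 37} → ROUND(AVG(m.hire_year), 2)=2020
  4: ids {4, 26} → ROUND(AVG(m.hire_year), 2)=2015
  5: ids {21, 28, 30, 40} → ROUND(AVG(m.hire_year), 2)=2019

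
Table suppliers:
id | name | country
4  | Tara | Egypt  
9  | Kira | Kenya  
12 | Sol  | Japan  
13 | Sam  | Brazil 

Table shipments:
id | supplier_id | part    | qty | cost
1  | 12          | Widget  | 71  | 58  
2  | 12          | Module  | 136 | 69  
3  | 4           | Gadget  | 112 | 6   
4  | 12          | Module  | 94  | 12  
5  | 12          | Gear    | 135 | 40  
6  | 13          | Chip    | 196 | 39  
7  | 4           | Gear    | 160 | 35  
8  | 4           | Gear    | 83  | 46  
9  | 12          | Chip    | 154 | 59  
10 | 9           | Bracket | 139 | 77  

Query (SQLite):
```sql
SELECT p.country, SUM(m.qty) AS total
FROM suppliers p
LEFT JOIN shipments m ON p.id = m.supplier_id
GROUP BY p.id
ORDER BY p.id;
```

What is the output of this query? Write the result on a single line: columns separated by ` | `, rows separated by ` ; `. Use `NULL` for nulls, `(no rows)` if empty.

LEFT JOIN keeps every suppliers row; unmatched ones get NULL for shipments columns.
Group by suppliers.id and compute SUM(m.qty). SUM over an all-NULL group is NULL.
  4: ids {3, 7, 8} → SUM(m.qty)=355
  9: ids {10} → SUM(m.qty)=139
  12: ids {1, 2, 4, 5, 9} → SUM(m.qty)=590
  13: ids {6} → SUM(m.qty)=196

Egypt | 355 ; Kenya | 139 ; Japan | 590 ; Brazil | 196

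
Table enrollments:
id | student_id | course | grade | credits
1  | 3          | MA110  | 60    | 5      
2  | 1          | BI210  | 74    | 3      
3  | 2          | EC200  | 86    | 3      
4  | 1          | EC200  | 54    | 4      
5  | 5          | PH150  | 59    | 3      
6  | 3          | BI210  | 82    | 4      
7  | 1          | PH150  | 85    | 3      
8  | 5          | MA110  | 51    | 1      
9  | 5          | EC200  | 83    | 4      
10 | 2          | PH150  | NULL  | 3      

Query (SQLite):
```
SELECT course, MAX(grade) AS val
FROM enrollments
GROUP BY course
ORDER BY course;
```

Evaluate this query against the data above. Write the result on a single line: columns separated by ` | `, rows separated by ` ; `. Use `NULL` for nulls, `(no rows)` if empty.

BI210 | 82 ; EC200 | 86 ; MA110 | 60 ; PH150 | 85

Partition enrollments by course; compute MAX(grade) within each group.
  BI210: ids {2, 6} → MAX(grade)=82
  EC200: ids {3, 4, 9} → MAX(grade)=86
  MA110: ids {1, 8} → MAX(grade)=60
  PH150: ids {5, 7, 10} → MAX(grade)=85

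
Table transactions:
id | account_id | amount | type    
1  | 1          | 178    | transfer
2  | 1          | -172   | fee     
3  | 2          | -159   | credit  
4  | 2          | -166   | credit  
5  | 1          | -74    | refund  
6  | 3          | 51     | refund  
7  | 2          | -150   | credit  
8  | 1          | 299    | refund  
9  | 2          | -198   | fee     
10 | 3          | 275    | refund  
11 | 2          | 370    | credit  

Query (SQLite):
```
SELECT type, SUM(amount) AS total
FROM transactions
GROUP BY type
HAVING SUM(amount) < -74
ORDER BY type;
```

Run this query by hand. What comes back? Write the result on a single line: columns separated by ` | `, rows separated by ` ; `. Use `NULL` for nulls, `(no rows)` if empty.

credit | -105 ; fee | -370

Partition transactions by type; compute SUM(amount) within each group.
HAVING: keep groups where SUM(amount) < -74.
  credit: ids {3, 4, 7, 11} → SUM(amount)=-105
  fee: ids {2, 9} → SUM(amount)=-370
  refund: ids {5, 6, 8, 10} → SUM(amount)=551
  transfer: ids {1} → SUM(amount)=178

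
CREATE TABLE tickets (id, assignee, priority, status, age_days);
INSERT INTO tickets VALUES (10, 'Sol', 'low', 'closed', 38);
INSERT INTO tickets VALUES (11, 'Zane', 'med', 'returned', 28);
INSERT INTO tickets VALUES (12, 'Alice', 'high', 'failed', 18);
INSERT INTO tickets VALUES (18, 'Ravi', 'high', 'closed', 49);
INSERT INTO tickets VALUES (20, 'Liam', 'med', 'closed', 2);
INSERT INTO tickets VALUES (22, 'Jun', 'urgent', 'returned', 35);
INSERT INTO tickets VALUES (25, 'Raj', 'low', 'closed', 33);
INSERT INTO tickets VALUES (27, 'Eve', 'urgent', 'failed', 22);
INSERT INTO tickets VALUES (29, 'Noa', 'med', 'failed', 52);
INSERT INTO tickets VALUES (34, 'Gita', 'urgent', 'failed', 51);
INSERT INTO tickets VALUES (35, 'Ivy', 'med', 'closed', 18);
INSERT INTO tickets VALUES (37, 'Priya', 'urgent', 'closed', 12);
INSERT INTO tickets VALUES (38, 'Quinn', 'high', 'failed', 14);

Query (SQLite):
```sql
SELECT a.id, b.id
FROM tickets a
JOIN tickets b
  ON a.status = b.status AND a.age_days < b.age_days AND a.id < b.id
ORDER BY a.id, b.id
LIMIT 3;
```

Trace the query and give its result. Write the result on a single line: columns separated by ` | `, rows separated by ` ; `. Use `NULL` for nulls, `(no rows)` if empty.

Pairs (a,b) with same status, a.age_days < b.age_days, a.id < b.id.
status groups: closed:{10,18,20,25,35,37} failed:{12,27,29,34,38} returned:{11,22}
Ordered by (a.id, b.id); first 3.

10 | 18 ; 11 | 22 ; 12 | 27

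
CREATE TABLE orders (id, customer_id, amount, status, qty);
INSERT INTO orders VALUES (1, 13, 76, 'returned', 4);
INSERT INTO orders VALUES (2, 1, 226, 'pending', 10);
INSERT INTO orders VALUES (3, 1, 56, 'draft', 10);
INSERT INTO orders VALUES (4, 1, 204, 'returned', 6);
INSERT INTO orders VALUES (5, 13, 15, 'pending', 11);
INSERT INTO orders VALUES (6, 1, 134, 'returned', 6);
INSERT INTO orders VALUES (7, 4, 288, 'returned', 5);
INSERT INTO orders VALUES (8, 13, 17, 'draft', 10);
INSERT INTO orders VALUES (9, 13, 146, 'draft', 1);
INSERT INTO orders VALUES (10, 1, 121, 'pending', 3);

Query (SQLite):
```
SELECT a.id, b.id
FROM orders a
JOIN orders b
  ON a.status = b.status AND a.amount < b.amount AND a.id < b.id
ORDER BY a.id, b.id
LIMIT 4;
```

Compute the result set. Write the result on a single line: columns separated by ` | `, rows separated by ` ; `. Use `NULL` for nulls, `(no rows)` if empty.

Pairs (a,b) with same status, a.amount < b.amount, a.id < b.id.
status groups: draft:{3,8,9} pending:{2,5,10} returned:{1,4,6,7}
Ordered by (a.id, b.id); first 4.

1 | 4 ; 1 | 6 ; 1 | 7 ; 3 | 9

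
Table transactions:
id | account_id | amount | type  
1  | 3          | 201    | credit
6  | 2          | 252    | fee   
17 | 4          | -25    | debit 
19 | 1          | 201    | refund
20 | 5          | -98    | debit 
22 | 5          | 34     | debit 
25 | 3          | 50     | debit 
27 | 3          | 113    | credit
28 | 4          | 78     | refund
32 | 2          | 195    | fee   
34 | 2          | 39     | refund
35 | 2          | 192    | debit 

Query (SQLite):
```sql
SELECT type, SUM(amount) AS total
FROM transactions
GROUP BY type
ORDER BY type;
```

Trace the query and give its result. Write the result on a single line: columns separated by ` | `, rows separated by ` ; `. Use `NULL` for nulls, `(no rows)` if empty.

credit | 314 ; debit | 153 ; fee | 447 ; refund | 318

Partition transactions by type; compute SUM(amount) within each group.
  credit: ids {1, 27} → SUM(amount)=314
  debit: ids {17, 20, 22, 25, 35} → SUM(amount)=153
  fee: ids {6, 32} → SUM(amount)=447
  refund: ids {19, 28, 34} → SUM(amount)=318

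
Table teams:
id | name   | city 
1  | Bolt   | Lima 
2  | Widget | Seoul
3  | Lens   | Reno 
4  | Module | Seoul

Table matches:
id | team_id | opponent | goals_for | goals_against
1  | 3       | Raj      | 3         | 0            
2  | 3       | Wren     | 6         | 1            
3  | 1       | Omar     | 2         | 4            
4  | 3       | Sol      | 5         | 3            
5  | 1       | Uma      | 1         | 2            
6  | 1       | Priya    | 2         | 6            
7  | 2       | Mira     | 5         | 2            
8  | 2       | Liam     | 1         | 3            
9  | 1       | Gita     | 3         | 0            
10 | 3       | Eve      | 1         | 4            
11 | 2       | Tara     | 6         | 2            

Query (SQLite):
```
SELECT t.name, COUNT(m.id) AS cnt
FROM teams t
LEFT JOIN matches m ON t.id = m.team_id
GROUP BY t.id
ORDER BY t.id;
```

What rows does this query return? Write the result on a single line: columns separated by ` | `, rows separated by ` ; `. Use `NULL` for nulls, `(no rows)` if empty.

Bolt | 4 ; Widget | 3 ; Lens | 4 ; Module | 0

LEFT JOIN keeps every teams row; unmatched ones get NULL for matches columns.
Group by teams.id and compute COUNT(m.id). COUNT(col) of an all-NULL group is 0.
  1: ids {3, 5, 6, 9} → COUNT(m.id)=4
  2: ids {7, 8, 11} → COUNT(m.id)=3
  3: ids {1, 2, 4, 10} → COUNT(m.id)=4
  4: ids {—} → COUNT(m.id)=0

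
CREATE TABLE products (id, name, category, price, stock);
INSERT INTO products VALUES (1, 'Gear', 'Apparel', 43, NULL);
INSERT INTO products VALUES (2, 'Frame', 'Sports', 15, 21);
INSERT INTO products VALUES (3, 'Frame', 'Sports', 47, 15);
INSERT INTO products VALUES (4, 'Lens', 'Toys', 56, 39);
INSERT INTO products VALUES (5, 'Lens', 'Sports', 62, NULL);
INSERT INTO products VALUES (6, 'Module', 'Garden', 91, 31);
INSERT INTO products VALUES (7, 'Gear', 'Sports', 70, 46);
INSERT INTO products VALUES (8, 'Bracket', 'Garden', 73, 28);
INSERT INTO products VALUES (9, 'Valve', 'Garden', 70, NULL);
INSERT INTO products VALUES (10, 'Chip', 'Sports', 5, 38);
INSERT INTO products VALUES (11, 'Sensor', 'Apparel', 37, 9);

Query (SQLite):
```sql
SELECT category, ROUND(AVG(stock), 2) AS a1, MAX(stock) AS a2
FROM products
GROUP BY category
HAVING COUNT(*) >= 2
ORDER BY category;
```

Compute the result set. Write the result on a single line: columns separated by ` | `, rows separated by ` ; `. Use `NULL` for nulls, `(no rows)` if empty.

Group products by category.
Per group compute: ROUND(AVG(stock), 2), MAX(stock).
HAVING: drop groups with fewer than 2 rows.
  Apparel: ids {1, 11} → ROUND(AVG(stock), 2)=9, MAX(stock)=9
  Garden: ids {6, 8, 9} → ROUND(AVG(stock), 2)=29.5, MAX(stock)=31
  Sports: ids {2, 3, 5, 7, 10} → ROUND(AVG(stock), 2)=30, MAX(stock)=46
  Toys: ids {4} → ROUND(AVG(stock), 2)=39, MAX(stock)=39

Apparel | 9 | 9 ; Garden | 29.5 | 31 ; Sports | 30 | 46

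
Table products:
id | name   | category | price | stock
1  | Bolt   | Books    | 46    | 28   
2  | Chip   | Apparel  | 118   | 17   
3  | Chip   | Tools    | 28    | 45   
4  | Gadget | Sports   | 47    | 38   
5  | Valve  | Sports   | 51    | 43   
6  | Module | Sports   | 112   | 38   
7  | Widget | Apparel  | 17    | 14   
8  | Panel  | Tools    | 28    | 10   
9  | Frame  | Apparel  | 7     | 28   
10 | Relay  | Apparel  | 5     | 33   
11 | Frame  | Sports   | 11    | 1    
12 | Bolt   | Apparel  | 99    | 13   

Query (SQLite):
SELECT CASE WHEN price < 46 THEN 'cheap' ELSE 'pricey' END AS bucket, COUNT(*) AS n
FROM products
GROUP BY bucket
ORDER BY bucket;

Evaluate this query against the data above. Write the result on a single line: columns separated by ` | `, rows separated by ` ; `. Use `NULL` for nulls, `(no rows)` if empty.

cheap | 6 ; pricey | 6

Bucket rows by price < 46 → 'cheap' else 'pricey'; count each bucket.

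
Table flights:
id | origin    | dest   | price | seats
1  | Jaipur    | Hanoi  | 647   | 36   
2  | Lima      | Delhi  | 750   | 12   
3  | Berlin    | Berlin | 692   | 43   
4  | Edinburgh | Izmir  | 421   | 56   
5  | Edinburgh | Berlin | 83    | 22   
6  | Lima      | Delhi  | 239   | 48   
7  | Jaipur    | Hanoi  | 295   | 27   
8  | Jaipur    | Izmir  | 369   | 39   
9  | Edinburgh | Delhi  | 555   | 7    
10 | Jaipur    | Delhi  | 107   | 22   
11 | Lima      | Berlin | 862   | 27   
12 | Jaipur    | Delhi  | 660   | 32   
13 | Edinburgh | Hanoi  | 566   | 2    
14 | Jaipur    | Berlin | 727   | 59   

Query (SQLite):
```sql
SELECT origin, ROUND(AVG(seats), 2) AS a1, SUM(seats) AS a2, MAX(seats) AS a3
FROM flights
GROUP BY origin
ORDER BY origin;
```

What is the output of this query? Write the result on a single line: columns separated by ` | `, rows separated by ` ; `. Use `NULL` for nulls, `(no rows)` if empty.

Group flights by origin.
Per group compute: ROUND(AVG(seats), 2), SUM(seats), MAX(seats).
  Berlin: ids {3} → ROUND(AVG(seats), 2)=43, SUM(seats)=43, MAX(seats)=43
  Edinburgh: ids {4, 5, 9, 13} → ROUND(AVG(seats), 2)=21.75, SUM(seats)=87, MAX(seats)=56
  Jaipur: ids {1, 7, 8, 10, 12, 14} → ROUND(AVG(seats), 2)=35.83, SUM(seats)=215, MAX(seats)=59
  Lima: ids {2, 6, 11} → ROUND(AVG(seats), 2)=29, SUM(seats)=87, MAX(seats)=48

Berlin | 43 | 43 | 43 ; Edinburgh | 21.75 | 87 | 56 ; Jaipur | 35.83 | 215 | 59 ; Lima | 29 | 87 | 48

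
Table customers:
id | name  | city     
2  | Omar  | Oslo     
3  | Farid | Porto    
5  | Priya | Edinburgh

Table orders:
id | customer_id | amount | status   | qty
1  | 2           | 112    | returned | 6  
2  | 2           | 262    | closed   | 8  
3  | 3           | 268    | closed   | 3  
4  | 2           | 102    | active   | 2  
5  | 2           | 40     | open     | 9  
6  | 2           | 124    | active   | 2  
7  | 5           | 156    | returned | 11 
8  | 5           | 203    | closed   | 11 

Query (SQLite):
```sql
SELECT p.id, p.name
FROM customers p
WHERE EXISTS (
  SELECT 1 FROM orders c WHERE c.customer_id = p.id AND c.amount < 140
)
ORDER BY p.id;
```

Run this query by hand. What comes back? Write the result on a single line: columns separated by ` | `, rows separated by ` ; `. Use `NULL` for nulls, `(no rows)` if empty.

2 | Omar

For each customers row, check whether any orders with matching customer_id has amount < 140.
Keep rows where that is true.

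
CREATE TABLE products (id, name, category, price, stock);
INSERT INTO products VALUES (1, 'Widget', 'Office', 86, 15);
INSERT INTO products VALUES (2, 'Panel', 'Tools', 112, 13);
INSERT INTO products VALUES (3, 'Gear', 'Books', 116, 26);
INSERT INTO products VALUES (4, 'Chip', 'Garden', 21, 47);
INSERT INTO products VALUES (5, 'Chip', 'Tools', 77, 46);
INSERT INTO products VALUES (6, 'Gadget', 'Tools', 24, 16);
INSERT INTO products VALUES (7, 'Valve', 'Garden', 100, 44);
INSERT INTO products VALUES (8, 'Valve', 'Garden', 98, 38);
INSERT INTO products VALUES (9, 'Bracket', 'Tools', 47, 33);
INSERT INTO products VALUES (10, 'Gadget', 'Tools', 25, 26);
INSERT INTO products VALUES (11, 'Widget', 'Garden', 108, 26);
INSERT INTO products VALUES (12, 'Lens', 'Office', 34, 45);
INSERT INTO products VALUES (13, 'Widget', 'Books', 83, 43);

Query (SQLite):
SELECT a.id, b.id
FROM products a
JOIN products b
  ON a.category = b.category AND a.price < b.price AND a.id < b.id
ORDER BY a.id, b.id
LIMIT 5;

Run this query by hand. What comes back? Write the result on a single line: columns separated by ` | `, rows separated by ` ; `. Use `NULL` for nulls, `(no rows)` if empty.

Pairs (a,b) with same category, a.price < b.price, a.id < b.id.
category groups: Books:{3,13} Garden:{4,7,8,11} Office:{1,12} Tools:{2,5,6,9,10}
Ordered by (a.id, b.id); first 5.

4 | 7 ; 4 | 8 ; 4 | 11 ; 6 | 9 ; 6 | 10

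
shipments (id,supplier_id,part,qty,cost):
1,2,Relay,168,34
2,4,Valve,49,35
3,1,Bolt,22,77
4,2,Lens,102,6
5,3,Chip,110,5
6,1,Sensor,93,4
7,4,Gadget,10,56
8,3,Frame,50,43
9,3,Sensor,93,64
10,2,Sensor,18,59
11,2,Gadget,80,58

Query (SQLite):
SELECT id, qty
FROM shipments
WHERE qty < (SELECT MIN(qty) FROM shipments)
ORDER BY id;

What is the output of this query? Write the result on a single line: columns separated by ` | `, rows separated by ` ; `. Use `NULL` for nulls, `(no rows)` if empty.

(no rows)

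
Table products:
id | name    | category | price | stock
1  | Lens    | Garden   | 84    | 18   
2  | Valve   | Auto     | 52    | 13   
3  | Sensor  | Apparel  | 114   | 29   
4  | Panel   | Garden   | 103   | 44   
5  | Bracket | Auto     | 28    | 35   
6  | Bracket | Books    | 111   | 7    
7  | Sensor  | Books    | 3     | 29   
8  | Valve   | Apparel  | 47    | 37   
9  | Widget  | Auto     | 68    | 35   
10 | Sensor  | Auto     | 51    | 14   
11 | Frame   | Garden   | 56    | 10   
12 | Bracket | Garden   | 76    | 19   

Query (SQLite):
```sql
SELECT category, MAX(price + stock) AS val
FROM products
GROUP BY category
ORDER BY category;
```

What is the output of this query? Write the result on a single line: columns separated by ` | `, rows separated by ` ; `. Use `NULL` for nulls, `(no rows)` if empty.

For each row compute price + stock.
Group by category; take MAX of the expression per group.
  Apparel: ids {3, 8} → MAX(price + stock)=143
  Auto: ids {2, 5, 9, 10} → MAX(price + stock)=103
  Books: ids {6, 7} → MAX(price + stock)=118
  Garden: ids {1, 4, 11, 12} → MAX(price + stock)=147

Apparel | 143 ; Auto | 103 ; Books | 118 ; Garden | 147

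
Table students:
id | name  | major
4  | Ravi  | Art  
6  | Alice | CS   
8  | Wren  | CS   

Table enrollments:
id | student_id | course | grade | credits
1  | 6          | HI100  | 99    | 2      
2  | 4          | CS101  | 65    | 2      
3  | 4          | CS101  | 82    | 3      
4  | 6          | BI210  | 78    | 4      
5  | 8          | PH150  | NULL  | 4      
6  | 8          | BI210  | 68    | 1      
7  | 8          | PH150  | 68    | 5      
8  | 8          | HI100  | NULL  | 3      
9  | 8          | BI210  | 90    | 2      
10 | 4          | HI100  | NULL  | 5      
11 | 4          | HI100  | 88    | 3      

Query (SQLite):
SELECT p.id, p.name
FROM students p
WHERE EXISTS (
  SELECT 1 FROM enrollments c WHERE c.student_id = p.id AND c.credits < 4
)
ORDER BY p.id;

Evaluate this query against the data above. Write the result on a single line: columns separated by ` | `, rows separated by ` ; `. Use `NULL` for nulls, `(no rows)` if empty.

For each students row, check whether any enrollments with matching student_id has credits < 4.
Keep rows where that is true.

4 | Ravi ; 6 | Alice ; 8 | Wren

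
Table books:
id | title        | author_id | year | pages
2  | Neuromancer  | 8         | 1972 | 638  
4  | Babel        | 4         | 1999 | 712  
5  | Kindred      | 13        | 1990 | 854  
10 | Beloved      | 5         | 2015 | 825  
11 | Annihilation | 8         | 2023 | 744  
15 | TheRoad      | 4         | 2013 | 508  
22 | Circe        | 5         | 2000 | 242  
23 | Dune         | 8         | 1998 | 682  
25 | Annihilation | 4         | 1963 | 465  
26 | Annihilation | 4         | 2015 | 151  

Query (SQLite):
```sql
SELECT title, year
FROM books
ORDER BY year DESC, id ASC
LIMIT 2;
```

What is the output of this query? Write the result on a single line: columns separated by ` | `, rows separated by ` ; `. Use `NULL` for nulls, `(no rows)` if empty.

Sort by year desc, tiebreak id asc: (2023, id=11), (2015, id=10), (2015, id=26), (2013, id=15), (2000, id=22) …. Take first 2.

Annihilation | 2023 ; Beloved | 2015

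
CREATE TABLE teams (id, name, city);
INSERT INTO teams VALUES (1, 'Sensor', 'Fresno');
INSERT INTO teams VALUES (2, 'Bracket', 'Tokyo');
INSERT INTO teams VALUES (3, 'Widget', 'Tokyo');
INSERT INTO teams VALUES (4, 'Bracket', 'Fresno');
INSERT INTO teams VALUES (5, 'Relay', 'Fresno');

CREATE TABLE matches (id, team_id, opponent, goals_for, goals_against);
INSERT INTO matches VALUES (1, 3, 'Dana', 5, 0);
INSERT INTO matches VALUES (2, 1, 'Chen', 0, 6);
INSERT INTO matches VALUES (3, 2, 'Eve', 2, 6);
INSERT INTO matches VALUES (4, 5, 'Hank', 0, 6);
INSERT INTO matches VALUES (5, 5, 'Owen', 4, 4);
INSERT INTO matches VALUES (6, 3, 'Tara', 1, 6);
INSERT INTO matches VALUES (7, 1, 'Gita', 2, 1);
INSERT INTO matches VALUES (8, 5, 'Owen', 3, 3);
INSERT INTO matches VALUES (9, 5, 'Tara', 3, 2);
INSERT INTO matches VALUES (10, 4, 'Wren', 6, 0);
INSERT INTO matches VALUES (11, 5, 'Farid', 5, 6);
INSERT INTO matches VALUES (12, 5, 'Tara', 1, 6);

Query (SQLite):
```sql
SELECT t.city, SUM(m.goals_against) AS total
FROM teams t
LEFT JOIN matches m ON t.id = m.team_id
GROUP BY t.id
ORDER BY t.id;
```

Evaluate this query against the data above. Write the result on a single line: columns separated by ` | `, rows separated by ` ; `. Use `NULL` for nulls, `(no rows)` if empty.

LEFT JOIN keeps every teams row; unmatched ones get NULL for matches columns.
Group by teams.id and compute SUM(m.goals_against). SUM over an all-NULL group is NULL.
  1: ids {2, 7} → SUM(m.goals_against)=7
  2: ids {3} → SUM(m.goals_against)=6
  3: ids {1, 6} → SUM(m.goals_against)=6
  4: ids {10} → SUM(m.goals_against)=0
  5: ids {4, 5, 8, 9, 11, 12} → SUM(m.goals_against)=27

Fresno | 7 ; Tokyo | 6 ; Tokyo | 6 ; Fresno | 0 ; Fresno | 27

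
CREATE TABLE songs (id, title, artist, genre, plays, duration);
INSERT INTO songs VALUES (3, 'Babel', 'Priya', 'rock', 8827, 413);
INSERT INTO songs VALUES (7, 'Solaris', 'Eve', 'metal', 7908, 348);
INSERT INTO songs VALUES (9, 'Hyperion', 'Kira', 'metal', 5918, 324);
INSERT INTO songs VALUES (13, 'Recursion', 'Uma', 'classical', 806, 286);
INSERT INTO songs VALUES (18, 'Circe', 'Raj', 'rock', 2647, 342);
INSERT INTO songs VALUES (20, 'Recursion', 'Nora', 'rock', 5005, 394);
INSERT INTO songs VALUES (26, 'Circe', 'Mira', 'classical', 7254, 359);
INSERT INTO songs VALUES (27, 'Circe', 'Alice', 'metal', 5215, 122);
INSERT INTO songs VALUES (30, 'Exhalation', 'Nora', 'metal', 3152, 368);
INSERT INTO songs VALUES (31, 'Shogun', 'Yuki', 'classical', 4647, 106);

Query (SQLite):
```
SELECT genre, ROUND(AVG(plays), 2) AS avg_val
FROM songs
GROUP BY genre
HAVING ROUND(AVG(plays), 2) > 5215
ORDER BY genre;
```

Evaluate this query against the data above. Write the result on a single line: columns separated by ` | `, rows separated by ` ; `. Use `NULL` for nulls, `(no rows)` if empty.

metal | 5548.25 ; rock | 5493

Partition songs by genre; compute ROUND(AVG(plays), 2) within each group.
HAVING: keep groups where ROUND(AVG(plays), 2) > 5215.
  classical: ids {13, 26, 31} → ROUND(AVG(plays), 2)=4235.67
  metal: ids {7, 9, 27, 30} → ROUND(AVG(plays), 2)=5548.25
  rock: ids {3, 18, 20} → ROUND(AVG(plays), 2)=5493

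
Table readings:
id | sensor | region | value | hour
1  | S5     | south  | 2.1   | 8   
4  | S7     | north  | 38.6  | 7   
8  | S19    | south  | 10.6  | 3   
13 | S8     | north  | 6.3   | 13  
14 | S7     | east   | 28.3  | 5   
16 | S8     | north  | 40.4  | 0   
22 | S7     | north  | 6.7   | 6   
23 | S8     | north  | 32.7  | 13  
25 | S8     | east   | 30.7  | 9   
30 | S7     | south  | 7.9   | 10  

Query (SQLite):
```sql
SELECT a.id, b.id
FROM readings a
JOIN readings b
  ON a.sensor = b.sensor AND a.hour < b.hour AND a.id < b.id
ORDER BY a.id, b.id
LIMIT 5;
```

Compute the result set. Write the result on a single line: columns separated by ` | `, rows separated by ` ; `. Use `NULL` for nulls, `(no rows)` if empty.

Pairs (a,b) with same sensor, a.hour < b.hour, a.id < b.id.
sensor groups: S19:{8} S5:{1} S7:{4,14,22,30} S8:{13,16,23,25}
Ordered by (a.id, b.id); first 5.

4 | 30 ; 14 | 22 ; 14 | 30 ; 16 | 23 ; 16 | 25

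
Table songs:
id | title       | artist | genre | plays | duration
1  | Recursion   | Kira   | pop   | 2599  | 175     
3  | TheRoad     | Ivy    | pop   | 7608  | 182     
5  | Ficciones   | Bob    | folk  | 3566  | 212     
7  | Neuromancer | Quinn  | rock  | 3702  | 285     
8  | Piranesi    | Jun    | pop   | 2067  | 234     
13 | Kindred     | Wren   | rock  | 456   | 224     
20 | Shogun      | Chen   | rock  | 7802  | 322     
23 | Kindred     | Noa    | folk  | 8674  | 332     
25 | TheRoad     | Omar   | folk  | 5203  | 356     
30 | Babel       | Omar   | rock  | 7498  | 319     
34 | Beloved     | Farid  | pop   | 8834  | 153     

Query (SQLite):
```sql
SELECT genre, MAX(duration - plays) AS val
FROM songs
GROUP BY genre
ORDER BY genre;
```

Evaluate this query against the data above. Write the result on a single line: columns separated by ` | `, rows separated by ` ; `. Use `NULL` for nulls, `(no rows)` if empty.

folk | -3354 ; pop | -1833 ; rock | -232

For each row compute duration - plays.
Group by genre; take MAX of the expression per group.
  folk: ids {5, 23, 25} → MAX(duration - plays)=-3354
  pop: ids {1, 3, 8, 34} → MAX(duration - plays)=-1833
  rock: ids {7, 13, 20, 30} → MAX(duration - plays)=-232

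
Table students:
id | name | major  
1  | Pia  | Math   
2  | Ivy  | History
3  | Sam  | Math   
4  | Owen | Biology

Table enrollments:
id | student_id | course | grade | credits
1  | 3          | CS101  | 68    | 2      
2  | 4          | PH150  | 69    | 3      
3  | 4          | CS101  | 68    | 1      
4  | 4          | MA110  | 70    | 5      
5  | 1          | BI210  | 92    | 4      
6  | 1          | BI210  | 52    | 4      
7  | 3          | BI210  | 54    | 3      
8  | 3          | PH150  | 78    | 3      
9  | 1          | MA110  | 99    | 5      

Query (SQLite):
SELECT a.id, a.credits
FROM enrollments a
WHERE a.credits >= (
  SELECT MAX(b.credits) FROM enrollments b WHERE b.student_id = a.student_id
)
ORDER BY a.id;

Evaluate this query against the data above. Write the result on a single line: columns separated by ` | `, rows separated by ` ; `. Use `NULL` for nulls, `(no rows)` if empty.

4 | 5 ; 7 | 3 ; 8 | 3 ; 9 | 5

For each enrollments row a, compute MAX(credits) over rows sharing a.student_id.
Keep row a if a.credits >= that per-group MAX.
  student_id=1: MAX(credits) = 5
  student_id=3: MAX(credits) = 3
  student_id=4: MAX(credits) = 5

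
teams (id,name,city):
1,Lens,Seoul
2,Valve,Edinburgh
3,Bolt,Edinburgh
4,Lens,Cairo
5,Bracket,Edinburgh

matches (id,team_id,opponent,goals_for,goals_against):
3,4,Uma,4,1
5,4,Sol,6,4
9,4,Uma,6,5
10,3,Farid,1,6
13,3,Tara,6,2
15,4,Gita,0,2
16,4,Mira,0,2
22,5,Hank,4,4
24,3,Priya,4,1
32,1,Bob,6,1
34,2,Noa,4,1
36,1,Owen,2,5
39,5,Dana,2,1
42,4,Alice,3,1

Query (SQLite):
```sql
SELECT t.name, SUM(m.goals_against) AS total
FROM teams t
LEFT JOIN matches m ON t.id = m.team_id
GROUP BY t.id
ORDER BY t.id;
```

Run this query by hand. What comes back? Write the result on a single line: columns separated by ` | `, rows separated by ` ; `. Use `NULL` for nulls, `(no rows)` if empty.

Lens | 6 ; Valve | 1 ; Bolt | 9 ; Lens | 15 ; Bracket | 5

LEFT JOIN keeps every teams row; unmatched ones get NULL for matches columns.
Group by teams.id and compute SUM(m.goals_against). SUM over an all-NULL group is NULL.
  1: ids {32, 36} → SUM(m.goals_against)=6
  2: ids {34} → SUM(m.goals_against)=1
  3: ids {10, 13, 24} → SUM(m.goals_against)=9
  4: ids {3, 5, 9, 15, 16, 42} → SUM(m.goals_against)=15
  5: ids {22, 39} → SUM(m.goals_against)=5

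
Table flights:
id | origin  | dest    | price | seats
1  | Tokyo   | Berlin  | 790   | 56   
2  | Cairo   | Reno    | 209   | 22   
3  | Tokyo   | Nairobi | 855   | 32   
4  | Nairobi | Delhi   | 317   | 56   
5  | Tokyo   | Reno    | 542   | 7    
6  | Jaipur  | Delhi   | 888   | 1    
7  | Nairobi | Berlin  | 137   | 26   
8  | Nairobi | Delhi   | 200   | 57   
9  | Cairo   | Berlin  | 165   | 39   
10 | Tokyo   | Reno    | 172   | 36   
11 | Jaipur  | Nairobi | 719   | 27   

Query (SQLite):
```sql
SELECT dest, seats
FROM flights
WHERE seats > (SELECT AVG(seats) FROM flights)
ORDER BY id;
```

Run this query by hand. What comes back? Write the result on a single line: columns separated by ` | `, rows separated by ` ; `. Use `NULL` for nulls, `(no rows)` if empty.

Berlin | 56 ; Delhi | 56 ; Delhi | 57 ; Berlin | 39 ; Reno | 36

Scalar subquery: AVG(seats) over all flights rows = 32.636364 (≈; comparison uses full precision).
Keep rows where seats > that value.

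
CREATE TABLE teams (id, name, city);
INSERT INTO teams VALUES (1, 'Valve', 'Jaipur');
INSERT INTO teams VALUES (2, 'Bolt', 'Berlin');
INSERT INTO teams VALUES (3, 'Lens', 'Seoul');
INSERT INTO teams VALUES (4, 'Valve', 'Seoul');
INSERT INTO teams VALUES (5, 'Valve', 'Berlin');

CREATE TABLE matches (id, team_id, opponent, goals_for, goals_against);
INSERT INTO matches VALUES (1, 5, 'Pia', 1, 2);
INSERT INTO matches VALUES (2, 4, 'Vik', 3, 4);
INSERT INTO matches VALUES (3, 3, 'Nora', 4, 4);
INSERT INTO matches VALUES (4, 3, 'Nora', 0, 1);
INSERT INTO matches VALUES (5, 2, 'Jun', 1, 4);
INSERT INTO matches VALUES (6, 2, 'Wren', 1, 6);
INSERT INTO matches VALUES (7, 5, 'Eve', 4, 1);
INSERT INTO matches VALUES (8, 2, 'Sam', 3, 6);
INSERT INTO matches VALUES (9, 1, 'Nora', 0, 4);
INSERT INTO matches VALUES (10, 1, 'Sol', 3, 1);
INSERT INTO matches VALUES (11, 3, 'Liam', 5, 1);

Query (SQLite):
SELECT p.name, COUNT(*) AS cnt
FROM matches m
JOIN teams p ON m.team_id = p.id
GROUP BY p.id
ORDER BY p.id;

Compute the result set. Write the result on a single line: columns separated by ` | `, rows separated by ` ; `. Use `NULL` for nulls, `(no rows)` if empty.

Join each matches row to its teams via team_id.
Group joined rows by teams.id; compute COUNT(*) per group.
  1: ids {9, 10} → COUNT(*)=2
  2: ids {5, 6, 8} → COUNT(*)=3
  3: ids {3, 4, 11} → COUNT(*)=3
  4: ids {2} → COUNT(*)=1
  5: ids {1, 7} → COUNT(*)=2

Valve | 2 ; Bolt | 3 ; Lens | 3 ; Valve | 1 ; Valve | 2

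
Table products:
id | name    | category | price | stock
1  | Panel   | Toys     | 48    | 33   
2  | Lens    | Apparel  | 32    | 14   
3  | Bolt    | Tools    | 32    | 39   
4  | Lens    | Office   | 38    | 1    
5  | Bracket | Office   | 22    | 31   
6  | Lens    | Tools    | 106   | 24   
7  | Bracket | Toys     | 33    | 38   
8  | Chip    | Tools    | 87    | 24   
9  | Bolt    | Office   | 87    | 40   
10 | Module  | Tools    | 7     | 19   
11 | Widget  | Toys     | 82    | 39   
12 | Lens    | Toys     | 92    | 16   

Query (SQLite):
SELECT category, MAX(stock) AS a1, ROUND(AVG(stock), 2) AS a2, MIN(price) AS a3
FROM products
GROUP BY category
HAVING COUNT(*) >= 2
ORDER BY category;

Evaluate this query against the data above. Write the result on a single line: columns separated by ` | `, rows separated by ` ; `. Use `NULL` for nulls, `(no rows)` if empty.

Group products by category.
Per group compute: MAX(stock), ROUND(AVG(stock), 2), MIN(price).
HAVING: drop groups with fewer than 2 rows.
  Apparel: ids {2} → MAX(stock)=14, ROUND(AVG(stock), 2)=14, MIN(price)=32
  Office: ids {4, 5, 9} → MAX(stock)=40, ROUND(AVG(stock), 2)=24, MIN(price)=22
  Tools: ids {3, 6, 8, 10} → MAX(stock)=39, ROUND(AVG(stock), 2)=26.5, MIN(price)=7
  Toys: ids {1, 7, 11, 12} → MAX(stock)=39, ROUND(AVG(stock), 2)=31.5, MIN(price)=33

Office | 40 | 24 | 22 ; Tools | 39 | 26.5 | 7 ; Toys | 39 | 31.5 | 33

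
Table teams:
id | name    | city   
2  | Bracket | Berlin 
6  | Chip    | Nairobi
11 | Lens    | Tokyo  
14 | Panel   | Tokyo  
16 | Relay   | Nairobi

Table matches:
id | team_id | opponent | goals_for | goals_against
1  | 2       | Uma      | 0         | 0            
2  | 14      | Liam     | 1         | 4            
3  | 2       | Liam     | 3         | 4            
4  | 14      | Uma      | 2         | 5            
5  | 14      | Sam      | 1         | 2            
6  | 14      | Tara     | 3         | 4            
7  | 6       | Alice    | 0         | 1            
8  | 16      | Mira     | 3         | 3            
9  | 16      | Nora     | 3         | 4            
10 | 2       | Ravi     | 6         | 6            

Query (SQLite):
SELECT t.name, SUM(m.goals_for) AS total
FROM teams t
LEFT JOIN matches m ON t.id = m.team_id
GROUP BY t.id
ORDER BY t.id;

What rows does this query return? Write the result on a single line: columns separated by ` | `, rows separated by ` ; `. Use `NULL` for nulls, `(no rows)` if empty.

Bracket | 9 ; Chip | 0 ; Lens | NULL ; Panel | 7 ; Relay | 6

LEFT JOIN keeps every teams row; unmatched ones get NULL for matches columns.
Group by teams.id and compute SUM(m.goals_for). SUM over an all-NULL group is NULL.
  2: ids {1, 3, 10} → SUM(m.goals_for)=9
  6: ids {7} → SUM(m.goals_for)=0
  11: ids {—} → SUM(m.goals_for)=NULL
  14: ids {2, 4, 5, 6} → SUM(m.goals_for)=7
  16: ids {8, 9} → SUM(m.goals_for)=6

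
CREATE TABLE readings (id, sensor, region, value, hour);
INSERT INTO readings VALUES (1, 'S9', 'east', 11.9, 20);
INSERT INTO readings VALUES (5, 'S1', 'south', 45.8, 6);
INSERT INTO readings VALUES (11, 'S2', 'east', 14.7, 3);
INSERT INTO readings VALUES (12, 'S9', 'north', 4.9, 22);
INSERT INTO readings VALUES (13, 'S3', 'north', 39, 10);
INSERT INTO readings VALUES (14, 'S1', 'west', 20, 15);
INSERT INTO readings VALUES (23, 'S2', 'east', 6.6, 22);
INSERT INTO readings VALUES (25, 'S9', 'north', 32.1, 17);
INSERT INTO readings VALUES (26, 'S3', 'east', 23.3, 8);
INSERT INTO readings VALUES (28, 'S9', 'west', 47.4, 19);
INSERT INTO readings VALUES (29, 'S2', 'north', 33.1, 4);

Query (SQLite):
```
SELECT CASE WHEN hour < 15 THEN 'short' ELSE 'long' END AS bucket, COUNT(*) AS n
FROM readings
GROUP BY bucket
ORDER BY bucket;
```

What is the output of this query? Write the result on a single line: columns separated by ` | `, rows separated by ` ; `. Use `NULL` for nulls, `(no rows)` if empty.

Bucket rows by hour < 15 → 'short' else 'long'; count each bucket.

long | 6 ; short | 5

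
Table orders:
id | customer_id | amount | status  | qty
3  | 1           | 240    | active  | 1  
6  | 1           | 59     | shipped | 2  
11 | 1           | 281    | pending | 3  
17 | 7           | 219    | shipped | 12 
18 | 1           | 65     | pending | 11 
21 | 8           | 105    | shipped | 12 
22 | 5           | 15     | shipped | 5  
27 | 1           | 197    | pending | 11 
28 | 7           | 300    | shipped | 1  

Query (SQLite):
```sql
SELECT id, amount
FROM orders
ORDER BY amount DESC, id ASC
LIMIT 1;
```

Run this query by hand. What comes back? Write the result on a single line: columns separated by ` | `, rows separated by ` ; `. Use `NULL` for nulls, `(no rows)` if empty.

28 | 300

Sort by amount desc, tiebreak id asc: (300, id=28), (281, id=11), (240, id=3), (219, id=17) …. Take first 1.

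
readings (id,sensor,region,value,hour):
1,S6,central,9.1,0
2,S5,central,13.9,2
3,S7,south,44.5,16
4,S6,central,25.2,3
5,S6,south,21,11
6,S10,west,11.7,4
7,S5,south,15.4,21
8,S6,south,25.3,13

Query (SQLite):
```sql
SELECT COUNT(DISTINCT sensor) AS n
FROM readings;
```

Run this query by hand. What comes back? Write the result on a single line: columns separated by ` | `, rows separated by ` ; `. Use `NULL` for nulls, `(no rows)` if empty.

Count distinct non-NULL sensor values.

4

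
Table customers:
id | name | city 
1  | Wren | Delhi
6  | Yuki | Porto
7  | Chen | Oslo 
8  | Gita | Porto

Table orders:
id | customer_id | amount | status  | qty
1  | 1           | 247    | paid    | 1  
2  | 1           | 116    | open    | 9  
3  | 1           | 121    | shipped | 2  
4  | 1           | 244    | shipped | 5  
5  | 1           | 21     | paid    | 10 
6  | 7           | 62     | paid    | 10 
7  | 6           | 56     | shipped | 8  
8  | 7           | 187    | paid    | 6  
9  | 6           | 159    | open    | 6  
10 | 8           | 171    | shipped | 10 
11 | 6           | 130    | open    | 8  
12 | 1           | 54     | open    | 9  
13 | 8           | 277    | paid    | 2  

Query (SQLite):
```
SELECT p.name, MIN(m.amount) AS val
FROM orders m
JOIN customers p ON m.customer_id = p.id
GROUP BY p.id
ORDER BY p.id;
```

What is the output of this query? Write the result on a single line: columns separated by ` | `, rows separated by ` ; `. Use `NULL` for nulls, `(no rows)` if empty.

Wren | 21 ; Yuki | 56 ; Chen | 62 ; Gita | 171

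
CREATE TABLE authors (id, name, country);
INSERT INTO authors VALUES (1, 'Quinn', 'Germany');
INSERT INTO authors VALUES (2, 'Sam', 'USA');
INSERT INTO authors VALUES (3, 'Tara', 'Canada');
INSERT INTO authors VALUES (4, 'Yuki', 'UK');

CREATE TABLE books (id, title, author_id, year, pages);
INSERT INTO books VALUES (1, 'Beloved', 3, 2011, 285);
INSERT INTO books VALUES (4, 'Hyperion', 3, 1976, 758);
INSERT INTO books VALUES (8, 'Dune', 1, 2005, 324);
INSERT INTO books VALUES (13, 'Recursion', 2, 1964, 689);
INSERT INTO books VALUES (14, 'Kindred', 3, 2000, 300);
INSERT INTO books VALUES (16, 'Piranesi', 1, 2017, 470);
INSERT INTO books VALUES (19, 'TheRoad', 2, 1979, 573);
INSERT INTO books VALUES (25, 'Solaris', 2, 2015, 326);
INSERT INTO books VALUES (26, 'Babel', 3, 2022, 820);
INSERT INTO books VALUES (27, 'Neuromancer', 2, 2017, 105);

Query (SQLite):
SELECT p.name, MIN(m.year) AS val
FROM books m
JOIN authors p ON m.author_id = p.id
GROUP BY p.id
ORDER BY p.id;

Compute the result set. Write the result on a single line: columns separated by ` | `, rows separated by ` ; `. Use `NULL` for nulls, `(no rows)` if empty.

Join each books row to its authors via author_id.
Group joined rows by authors.id; compute MIN(m.year) per group.
  1: ids {8, 16} → MIN(m.year)=2005
  2: ids {13, 19, 25, 27} → MIN(m.year)=1964
  3: ids {1, 4, 14, 26} → MIN(m.year)=1976

Quinn | 2005 ; Sam | 1964 ; Tara | 1976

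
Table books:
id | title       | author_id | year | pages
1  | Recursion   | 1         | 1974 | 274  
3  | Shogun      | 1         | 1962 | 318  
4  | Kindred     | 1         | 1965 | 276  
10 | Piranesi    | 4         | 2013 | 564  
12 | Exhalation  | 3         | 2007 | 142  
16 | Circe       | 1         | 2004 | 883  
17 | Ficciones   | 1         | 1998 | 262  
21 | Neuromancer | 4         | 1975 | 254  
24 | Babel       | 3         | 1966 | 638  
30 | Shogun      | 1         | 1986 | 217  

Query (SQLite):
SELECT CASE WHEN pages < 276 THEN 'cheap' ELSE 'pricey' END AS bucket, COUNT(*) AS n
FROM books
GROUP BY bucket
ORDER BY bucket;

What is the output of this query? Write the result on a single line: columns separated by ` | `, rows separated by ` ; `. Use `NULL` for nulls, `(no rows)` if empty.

cheap | 5 ; pricey | 5

Bucket rows by pages < 276 → 'cheap' else 'pricey'; count each bucket.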